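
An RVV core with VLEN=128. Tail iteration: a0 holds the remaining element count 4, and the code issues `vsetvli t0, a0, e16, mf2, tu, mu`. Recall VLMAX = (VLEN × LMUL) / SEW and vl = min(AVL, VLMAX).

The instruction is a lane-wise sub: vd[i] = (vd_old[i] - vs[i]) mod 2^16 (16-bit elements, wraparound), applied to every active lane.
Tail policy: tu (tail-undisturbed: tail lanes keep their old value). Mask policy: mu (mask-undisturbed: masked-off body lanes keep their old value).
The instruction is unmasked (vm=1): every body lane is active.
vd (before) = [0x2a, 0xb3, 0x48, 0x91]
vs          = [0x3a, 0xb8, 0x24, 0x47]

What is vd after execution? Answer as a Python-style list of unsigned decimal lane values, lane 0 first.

vd = [65520, 65531, 36, 74]

VLMAX = (128 × 1/2) / 16 = 4 lanes
vl = min(AVL, VLMAX) = min(4, 4) = 4
vd[0] sub(0x2a,0x3a) -> 0xfff0
vd[1] sub(0xb3,0xb8) -> 0xfffb
vd[2] sub(0x48,0x24) -> 0x24
vd[3] sub(0x91,0x47) -> 0x4a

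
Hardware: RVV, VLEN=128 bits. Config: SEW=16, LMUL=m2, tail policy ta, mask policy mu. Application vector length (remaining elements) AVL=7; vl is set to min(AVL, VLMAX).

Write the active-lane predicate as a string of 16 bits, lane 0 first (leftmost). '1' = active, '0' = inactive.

predicate = 1111111000000000

VLMAX = (128 × 2) / 16 = 16 lanes
vl = min(AVL, VLMAX) = min(7, 16) = 7
bits (lane 0 leftmost): 1111111000000000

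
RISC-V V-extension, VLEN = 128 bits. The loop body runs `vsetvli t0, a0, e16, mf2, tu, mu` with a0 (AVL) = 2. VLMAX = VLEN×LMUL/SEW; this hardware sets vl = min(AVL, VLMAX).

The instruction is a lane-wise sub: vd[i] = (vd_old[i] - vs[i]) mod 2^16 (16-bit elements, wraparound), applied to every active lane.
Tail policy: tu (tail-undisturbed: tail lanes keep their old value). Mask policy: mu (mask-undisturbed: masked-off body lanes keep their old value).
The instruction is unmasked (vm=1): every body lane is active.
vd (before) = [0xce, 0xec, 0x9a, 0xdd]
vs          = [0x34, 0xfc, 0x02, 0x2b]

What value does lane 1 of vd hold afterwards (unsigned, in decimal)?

vd[1] = 65520

lanes per group: 128·1/2/16 = 4
AVL=2 ≤ VLMAX=4, so vl = 2
[0] sub(0xce,0x34) = 0x9a
[1] sub(0xec,0xfc) = 0xfff0
[2] tail/keep = 0x9a
[3] tail/keep = 0xdd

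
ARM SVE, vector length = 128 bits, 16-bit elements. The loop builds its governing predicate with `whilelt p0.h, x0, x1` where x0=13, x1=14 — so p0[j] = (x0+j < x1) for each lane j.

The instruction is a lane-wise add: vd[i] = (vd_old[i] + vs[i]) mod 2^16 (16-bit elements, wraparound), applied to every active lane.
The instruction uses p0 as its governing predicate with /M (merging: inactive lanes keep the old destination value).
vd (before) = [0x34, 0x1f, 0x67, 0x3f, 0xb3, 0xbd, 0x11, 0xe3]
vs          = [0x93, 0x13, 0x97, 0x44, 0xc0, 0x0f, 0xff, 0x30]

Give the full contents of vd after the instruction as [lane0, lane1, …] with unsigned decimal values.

128-bit reg / 16-bit elem → 8 lanes
active while 13+j < 14, i.e. j ∈ [0,1) capped at 8 ⇒ 1
vd[0] add(0x34,0x93) -> 0xc7
vd[1] tail/keep -> 0x1f
vd[2] tail/keep -> 0x67
vd[3] tail/keep -> 0x3f
vd[4] tail/keep -> 0xb3
vd[5] tail/keep -> 0xbd
vd[6] tail/keep -> 0x11
vd[7] tail/keep -> 0xe3

vd = [199, 31, 103, 63, 179, 189, 17, 227]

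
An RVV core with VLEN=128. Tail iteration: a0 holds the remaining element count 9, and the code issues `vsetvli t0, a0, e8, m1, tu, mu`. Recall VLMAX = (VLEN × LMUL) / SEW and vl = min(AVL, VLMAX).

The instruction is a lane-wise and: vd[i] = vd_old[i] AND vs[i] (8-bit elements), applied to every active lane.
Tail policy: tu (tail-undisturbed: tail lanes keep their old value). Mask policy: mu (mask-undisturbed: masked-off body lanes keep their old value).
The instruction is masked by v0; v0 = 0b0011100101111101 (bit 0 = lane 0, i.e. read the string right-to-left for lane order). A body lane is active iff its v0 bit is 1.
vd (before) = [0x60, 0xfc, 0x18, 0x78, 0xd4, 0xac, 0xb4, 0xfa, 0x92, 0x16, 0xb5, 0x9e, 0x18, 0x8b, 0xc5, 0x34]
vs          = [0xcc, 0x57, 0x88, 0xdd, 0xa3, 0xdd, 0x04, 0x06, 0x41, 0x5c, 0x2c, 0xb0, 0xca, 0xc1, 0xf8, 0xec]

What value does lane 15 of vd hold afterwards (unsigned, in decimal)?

VLMAX = VLEN×LMUL/SEW = 128×1/8 = 16
AVL=9 ≤ VLMAX=16, so vl = 9
[0] and(0x60,0xcc) = 0x40
[1] mask-off/keep = 0xfc
[2] and(0x18,0x88) = 0x08
[3] and(0x78,0xdd) = 0x58
[4] and(0xd4,0xa3) = 0x80
[5] and(0xac,0xdd) = 0x8c
[6] and(0xb4,0x04) = 0x04
[7] mask-off/keep = 0xfa
[8] and(0x92,0x41) = 0x00
[9] tail/keep = 0x16
[10] tail/keep = 0xb5
[11] tail/keep = 0x9e
[12] tail/keep = 0x18
[13] tail/keep = 0x8b
[14] tail/keep = 0xc5
[15] tail/keep = 0x34

vd[15] = 52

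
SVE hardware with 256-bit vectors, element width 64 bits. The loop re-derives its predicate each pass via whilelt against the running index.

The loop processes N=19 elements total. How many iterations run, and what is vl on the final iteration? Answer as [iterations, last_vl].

[iterations, last_vl] = [5, 3]

256-bit reg / 64-bit elem → 4 lanes
19 elements at 4/iter → 5 passes, remainder 3 on the last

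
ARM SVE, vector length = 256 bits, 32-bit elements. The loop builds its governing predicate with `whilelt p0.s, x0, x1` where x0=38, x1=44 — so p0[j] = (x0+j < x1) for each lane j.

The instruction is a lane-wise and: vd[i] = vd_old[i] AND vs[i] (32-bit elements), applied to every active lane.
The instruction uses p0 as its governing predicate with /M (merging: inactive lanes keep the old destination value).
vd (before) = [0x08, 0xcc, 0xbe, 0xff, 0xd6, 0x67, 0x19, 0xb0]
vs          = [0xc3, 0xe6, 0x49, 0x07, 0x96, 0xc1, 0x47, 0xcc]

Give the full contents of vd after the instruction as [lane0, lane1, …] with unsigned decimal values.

256-bit reg / 32-bit elem → 8 lanes
p0[j] = (38+j < 44); true for j=0..5 → 6 lanes set
[0] and(0x08,0xc3) = 0x00
[1] and(0xcc,0xe6) = 0xc4
[2] and(0xbe,0x49) = 0x08
[3] and(0xff,0x07) = 0x07
[4] and(0xd6,0x96) = 0x96
[5] and(0x67,0xc1) = 0x41
[6] tail/keep = 0x19
[7] tail/keep = 0xb0

vd = [0, 196, 8, 7, 150, 65, 25, 176]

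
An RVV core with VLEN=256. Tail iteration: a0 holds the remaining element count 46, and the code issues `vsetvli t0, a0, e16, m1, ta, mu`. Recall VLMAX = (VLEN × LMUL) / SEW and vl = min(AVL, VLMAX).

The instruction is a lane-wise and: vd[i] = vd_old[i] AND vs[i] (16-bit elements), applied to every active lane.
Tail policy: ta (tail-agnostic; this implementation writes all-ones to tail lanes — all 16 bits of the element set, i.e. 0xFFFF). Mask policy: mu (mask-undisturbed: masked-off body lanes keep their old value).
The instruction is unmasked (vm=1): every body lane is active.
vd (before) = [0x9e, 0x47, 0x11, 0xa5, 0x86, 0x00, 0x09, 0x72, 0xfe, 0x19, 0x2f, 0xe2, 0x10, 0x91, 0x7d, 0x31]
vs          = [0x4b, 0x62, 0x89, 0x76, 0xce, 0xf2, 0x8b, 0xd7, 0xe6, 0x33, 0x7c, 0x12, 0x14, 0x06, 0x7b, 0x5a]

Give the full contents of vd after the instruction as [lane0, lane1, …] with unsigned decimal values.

vd = [10, 66, 1, 36, 134, 0, 9, 82, 230, 17, 44, 2, 16, 0, 121, 16]

VLMAX = (256 × 1) / 16 = 16 lanes
vl ← min(46, 16) = 16
[0] and(0x9e,0x4b) = 0x0a
[1] and(0x47,0x62) = 0x42
[2] and(0x11,0x89) = 0x01
[3] and(0xa5,0x76) = 0x24
[4] and(0x86,0xce) = 0x86
[5] and(0x00,0xf2) = 0x00
[6] and(0x09,0x8b) = 0x09
[7] and(0x72,0xd7) = 0x52
[8] and(0xfe,0xe6) = 0xe6
[9] and(0x19,0x33) = 0x11
[10] and(0x2f,0x7c) = 0x2c
[11] and(0xe2,0x12) = 0x02
[12] and(0x10,0x14) = 0x10
[13] and(0x91,0x06) = 0x00
[14] and(0x7d,0x7b) = 0x79
[15] and(0x31,0x5a) = 0x10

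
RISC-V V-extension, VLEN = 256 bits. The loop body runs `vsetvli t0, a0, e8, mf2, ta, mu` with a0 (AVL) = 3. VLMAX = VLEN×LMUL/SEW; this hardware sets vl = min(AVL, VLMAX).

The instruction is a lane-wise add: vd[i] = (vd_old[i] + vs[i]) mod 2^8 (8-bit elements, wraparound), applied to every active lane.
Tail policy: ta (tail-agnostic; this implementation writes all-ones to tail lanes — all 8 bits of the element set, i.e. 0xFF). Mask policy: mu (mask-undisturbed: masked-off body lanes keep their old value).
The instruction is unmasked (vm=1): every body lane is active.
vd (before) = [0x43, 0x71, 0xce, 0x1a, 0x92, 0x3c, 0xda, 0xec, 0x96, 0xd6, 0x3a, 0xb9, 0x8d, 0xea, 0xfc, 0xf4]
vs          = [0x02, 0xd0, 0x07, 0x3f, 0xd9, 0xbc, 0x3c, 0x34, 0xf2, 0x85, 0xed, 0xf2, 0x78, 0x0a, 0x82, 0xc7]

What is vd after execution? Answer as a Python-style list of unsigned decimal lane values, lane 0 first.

vd = [69, 65, 213, 255, 255, 255, 255, 255, 255, 255, 255, 255, 255, 255, 255, 255]

VLMAX = (256 × 1/2) / 8 = 16 lanes
AVL=3 ≤ VLMAX=16, so vl = 3
  i=0: add(0x43,0x02) → 69
  i=1: add(0x71,0xd0) → 65
  i=2: add(0xce,0x07) → 213
  i=3: tail/ones → 255
  i=4: tail/ones → 255
  i=5: tail/ones → 255
  i=6: tail/ones → 255
  i=7: tail/ones → 255
  i=8: tail/ones → 255
  i=9: tail/ones → 255
  i=10: tail/ones → 255
  i=11: tail/ones → 255
  i=12: tail/ones → 255
  i=13: tail/ones → 255
  i=14: tail/ones → 255
  i=15: tail/ones → 255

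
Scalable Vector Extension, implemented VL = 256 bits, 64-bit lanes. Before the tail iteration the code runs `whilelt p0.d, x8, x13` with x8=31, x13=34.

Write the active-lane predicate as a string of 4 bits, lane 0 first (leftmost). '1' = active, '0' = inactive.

lane count: 256 div 64 = 4
p0[j] = (31+j < 34); true for j=0..2 → 3 lanes set
bits (lane 0 leftmost): 1110

predicate = 1110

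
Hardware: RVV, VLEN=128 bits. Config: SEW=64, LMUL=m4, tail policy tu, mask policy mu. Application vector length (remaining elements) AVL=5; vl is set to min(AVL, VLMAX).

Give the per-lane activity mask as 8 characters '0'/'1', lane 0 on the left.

predicate = 11111000

VLMAX = (128 × 4) / 64 = 8 lanes
vl = min(AVL, VLMAX) = min(5, 8) = 5
bits (lane 0 leftmost): 11111000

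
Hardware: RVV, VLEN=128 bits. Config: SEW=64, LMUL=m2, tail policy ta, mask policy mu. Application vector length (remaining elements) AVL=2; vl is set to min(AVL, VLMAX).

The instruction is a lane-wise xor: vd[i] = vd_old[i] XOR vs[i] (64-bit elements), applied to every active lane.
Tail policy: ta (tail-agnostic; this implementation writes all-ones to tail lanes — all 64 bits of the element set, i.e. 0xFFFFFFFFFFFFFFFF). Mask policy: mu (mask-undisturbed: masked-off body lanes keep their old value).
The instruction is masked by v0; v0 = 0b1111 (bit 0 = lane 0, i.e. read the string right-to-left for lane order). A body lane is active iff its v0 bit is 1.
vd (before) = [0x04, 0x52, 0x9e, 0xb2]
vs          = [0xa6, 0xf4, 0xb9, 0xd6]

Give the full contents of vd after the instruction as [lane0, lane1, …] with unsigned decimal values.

vd = [162, 166, 18446744073709551615, 18446744073709551615]

lanes per group: 128·2/64 = 4
vl ← min(2, 4) = 2
  i=0: xor(0x04,0xa6) → 162
  i=1: xor(0x52,0xf4) → 166
  i=2: tail/ones → 18446744073709551615
  i=3: tail/ones → 18446744073709551615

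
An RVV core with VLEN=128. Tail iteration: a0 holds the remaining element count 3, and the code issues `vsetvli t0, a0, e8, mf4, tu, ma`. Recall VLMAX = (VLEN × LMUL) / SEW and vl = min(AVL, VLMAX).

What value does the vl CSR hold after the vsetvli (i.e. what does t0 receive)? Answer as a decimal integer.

vl = 3

VLMAX = VLEN×LMUL/SEW = 128×1/4/8 = 4
AVL=3 ≤ VLMAX=4, so vl = 3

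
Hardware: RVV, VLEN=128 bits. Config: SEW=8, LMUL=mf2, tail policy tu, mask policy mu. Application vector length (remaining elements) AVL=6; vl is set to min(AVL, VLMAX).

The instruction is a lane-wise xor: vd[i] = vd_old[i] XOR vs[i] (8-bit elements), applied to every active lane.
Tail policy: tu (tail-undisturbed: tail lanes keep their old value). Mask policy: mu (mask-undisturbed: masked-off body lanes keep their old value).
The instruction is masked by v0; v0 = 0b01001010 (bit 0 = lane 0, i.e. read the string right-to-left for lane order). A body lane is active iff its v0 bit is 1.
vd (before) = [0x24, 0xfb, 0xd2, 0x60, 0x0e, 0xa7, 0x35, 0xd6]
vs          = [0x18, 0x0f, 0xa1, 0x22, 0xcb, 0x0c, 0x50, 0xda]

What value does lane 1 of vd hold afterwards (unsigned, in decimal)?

lanes per group: 128·1/2/8 = 8
vl = min(AVL, VLMAX) = min(6, 8) = 6
  i=0: mask-off/keep → 36
  i=1: xor(0xfb,0x0f) → 244
  i=2: mask-off/keep → 210
  i=3: xor(0x60,0x22) → 66
  i=4: mask-off/keep → 14
  i=5: mask-off/keep → 167
  i=6: tail/keep → 53
  i=7: tail/keep → 214

vd[1] = 244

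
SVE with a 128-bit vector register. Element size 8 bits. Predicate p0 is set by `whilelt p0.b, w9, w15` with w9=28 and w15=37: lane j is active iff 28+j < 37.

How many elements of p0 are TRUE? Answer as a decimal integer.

lane count: 128 div 8 = 16
p0[j] = (28+j < 37); true for j=0..8 → 9 lanes set

vl = 9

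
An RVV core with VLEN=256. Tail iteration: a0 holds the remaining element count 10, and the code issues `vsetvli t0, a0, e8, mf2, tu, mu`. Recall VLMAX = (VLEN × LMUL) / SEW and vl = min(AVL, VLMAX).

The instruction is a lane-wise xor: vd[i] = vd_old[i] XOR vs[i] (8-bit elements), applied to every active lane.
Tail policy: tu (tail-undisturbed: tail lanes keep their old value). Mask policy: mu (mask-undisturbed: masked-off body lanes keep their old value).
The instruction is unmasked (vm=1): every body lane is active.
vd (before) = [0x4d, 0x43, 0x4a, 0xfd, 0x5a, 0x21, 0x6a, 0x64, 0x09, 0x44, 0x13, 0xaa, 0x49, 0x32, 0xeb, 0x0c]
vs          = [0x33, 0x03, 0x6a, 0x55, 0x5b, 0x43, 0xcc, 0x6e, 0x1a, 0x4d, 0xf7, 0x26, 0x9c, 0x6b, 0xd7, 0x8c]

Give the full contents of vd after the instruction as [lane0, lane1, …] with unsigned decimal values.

vd = [126, 64, 32, 168, 1, 98, 166, 10, 19, 9, 19, 170, 73, 50, 235, 12]

VLMAX = VLEN×LMUL/SEW = 256×1/2/8 = 16
vl = min(AVL, VLMAX) = min(10, 16) = 10
lane  0: xor(0x4d,0x33) ⇒ 0x7e
lane  1: xor(0x43,0x03) ⇒ 0x40
lane  2: xor(0x4a,0x6a) ⇒ 0x20
lane  3: xor(0xfd,0x55) ⇒ 0xa8
lane  4: xor(0x5a,0x5b) ⇒ 0x01
lane  5: xor(0x21,0x43) ⇒ 0x62
lane  6: xor(0x6a,0xcc) ⇒ 0xa6
lane  7: xor(0x64,0x6e) ⇒ 0x0a
lane  8: xor(0x09,0x1a) ⇒ 0x13
lane  9: xor(0x44,0x4d) ⇒ 0x09
lane 10: tail/keep ⇒ 0x13
lane 11: tail/keep ⇒ 0xaa
lane 12: tail/keep ⇒ 0x49
lane 13: tail/keep ⇒ 0x32
lane 14: tail/keep ⇒ 0xeb
lane 15: tail/keep ⇒ 0x0c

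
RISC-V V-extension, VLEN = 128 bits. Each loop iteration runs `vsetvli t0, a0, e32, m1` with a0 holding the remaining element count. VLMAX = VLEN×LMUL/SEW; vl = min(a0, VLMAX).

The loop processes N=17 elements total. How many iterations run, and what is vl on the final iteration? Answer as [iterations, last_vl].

lanes per group: 128·1/32 = 4
17 elements at 4/iter → 5 passes, remainder 1 on the last

[iterations, last_vl] = [5, 1]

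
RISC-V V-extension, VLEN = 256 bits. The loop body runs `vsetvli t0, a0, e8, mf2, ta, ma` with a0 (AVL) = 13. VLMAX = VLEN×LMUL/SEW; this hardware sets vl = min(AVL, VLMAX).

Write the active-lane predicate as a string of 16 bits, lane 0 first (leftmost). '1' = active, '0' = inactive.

lanes per group: 256·1/2/8 = 16
vl = min(AVL, VLMAX) = min(13, 16) = 13
bits (lane 0 leftmost): 1111111111111000

predicate = 1111111111111000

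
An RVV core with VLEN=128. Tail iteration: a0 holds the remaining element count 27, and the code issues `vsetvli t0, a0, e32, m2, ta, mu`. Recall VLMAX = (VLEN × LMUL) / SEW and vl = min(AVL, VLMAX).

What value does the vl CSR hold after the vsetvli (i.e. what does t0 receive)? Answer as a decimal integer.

vl = 8

lanes per group: 128·2/32 = 8
vl ← min(27, 8) = 8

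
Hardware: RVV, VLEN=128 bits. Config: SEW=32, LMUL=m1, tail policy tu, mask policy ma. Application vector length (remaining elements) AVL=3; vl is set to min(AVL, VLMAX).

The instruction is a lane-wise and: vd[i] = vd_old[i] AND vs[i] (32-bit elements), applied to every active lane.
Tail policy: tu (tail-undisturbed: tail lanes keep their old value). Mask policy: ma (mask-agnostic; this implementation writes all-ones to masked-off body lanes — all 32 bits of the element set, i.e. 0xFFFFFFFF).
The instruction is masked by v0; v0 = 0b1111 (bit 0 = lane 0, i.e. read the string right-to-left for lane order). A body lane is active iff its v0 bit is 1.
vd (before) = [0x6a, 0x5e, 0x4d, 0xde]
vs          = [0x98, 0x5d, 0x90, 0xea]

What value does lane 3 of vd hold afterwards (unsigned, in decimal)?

VLMAX = VLEN×LMUL/SEW = 128×1/32 = 4
vl = min(AVL, VLMAX) = min(3, 4) = 3
  i=0: and(0x6a,0x98) → 8
  i=1: and(0x5e,0x5d) → 92
  i=2: and(0x4d,0x90) → 0
  i=3: tail/keep → 222

vd[3] = 222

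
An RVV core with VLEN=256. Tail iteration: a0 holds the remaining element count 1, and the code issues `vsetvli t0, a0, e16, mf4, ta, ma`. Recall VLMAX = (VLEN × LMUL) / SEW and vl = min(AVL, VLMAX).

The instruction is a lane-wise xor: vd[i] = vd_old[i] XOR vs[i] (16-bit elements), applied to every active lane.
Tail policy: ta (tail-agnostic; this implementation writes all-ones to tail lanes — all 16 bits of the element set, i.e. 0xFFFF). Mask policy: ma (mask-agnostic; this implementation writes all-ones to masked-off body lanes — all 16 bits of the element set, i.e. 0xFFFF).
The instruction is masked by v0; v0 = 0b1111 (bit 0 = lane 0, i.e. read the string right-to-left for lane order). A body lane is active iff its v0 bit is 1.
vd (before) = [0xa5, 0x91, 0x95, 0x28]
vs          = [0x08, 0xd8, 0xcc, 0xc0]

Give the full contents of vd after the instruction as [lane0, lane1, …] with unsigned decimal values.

vd = [173, 65535, 65535, 65535]

VLMAX = (256 × 1/4) / 16 = 4 lanes
vl = min(AVL, VLMAX) = min(1, 4) = 1
vd[0] xor(0xa5,0x08) -> 0xad
vd[1] tail/ones -> 0xffff
vd[2] tail/ones -> 0xffff
vd[3] tail/ones -> 0xffff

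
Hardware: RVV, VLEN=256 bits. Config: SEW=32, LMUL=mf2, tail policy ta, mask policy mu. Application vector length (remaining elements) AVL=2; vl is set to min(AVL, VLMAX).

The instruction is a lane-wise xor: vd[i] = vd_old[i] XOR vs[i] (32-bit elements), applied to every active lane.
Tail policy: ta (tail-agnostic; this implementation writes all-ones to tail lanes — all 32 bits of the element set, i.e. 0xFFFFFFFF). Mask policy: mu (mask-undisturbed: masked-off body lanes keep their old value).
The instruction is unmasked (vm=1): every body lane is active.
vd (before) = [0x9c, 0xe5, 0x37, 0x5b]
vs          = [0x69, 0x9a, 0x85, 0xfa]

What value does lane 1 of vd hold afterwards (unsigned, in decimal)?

VLMAX = VLEN×LMUL/SEW = 256×1/2/32 = 4
vl = min(AVL, VLMAX) = min(2, 4) = 2
lane  0: xor(0x9c,0x69) ⇒ 0xf5
lane  1: xor(0xe5,0x9a) ⇒ 0x7f
lane  2: tail/ones ⇒ 0xffffffff
lane  3: tail/ones ⇒ 0xffffffff

vd[1] = 127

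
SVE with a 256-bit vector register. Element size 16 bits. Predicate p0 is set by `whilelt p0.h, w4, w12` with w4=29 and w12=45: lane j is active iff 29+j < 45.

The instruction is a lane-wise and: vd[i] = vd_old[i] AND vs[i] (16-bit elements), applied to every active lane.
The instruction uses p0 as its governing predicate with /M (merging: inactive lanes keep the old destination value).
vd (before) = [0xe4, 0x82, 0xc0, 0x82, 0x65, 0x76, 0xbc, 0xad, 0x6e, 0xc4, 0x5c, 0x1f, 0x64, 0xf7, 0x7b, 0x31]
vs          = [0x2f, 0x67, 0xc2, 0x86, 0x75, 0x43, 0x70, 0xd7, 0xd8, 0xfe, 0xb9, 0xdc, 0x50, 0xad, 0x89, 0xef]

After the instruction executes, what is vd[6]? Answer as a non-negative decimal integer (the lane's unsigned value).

register lanes = 256/16 = 16
whilelt: lane j active iff 29+j < 45 → j < 16 → 16 active
vd[0] and(0xe4,0x2f) -> 0x24
vd[1] and(0x82,0x67) -> 0x02
vd[2] and(0xc0,0xc2) -> 0xc0
vd[3] and(0x82,0x86) -> 0x82
vd[4] and(0x65,0x75) -> 0x65
vd[5] and(0x76,0x43) -> 0x42
vd[6] and(0xbc,0x70) -> 0x30
vd[7] and(0xad,0xd7) -> 0x85
vd[8] and(0x6e,0xd8) -> 0x48
vd[9] and(0xc4,0xfe) -> 0xc4
vd[10] and(0x5c,0xb9) -> 0x18
vd[11] and(0x1f,0xdc) -> 0x1c
vd[12] and(0x64,0x50) -> 0x40
vd[13] and(0xf7,0xad) -> 0xa5
vd[14] and(0x7b,0x89) -> 0x09
vd[15] and(0x31,0xef) -> 0x21

vd[6] = 48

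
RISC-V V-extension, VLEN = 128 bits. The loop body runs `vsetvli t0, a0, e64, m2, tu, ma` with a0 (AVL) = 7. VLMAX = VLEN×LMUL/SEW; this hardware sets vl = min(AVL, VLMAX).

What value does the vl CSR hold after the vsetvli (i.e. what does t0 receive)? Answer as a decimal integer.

VLMAX = VLEN×LMUL/SEW = 128×2/64 = 4
AVL=7 > VLMAX=4, so vl = 4

vl = 4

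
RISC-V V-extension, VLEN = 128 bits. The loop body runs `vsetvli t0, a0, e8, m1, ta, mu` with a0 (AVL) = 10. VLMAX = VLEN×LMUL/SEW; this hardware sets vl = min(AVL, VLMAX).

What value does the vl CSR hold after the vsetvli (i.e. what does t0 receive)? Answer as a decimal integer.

vl = 10

lanes per group: 128·1/8 = 16
vl = min(AVL, VLMAX) = min(10, 16) = 10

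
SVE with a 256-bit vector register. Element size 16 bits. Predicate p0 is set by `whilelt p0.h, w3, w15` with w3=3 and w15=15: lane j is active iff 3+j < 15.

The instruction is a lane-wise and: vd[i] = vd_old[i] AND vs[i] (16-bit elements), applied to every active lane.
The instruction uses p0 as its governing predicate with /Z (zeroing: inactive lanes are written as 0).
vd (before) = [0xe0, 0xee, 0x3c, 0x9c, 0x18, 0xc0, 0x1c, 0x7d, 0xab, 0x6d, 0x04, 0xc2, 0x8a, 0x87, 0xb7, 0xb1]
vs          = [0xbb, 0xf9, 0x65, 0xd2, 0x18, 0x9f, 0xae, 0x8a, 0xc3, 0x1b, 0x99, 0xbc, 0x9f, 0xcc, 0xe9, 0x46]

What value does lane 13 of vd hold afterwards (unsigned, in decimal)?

register lanes = 256/16 = 16
whilelt: lane j active iff 3+j < 15 → j < 12 → 12 active
vd[0] and(0xe0,0xbb) -> 0xa0
vd[1] and(0xee,0xf9) -> 0xe8
vd[2] and(0x3c,0x65) -> 0x24
vd[3] and(0x9c,0xd2) -> 0x90
vd[4] and(0x18,0x18) -> 0x18
vd[5] and(0xc0,0x9f) -> 0x80
vd[6] and(0x1c,0xae) -> 0x0c
vd[7] and(0x7d,0x8a) -> 0x08
vd[8] and(0xab,0xc3) -> 0x83
vd[9] and(0x6d,0x1b) -> 0x09
vd[10] and(0x04,0x99) -> 0x00
vd[11] and(0xc2,0xbc) -> 0x80
vd[12] tail/zero -> 0x00
vd[13] tail/zero -> 0x00
vd[14] tail/zero -> 0x00
vd[15] tail/zero -> 0x00

vd[13] = 0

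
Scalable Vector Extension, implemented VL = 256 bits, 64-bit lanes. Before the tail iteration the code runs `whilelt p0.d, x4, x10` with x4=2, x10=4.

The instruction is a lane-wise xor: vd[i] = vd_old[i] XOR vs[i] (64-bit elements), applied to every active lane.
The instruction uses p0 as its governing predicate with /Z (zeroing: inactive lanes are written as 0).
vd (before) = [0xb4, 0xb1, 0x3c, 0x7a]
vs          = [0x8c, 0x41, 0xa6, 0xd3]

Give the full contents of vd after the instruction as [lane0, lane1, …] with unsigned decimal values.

vd = [56, 240, 0, 0]

256-bit reg / 64-bit elem → 4 lanes
whilelt: lane j active iff 2+j < 4 → j < 2 → 2 active
[0] xor(0xb4,0x8c) = 0x38
[1] xor(0xb1,0x41) = 0xf0
[2] tail/zero = 0x00
[3] tail/zero = 0x00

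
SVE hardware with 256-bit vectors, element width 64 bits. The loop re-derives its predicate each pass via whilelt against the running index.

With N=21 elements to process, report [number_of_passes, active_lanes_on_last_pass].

[iterations, last_vl] = [6, 1]

256-bit reg / 64-bit elem → 4 lanes
21 elements at 4/iter → 6 passes, remainder 1 on the last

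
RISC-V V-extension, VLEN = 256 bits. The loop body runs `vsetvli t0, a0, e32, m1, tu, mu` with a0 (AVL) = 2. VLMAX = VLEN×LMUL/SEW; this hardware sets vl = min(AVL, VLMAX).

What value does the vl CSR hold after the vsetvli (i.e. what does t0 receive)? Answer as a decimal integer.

VLMAX = VLEN×LMUL/SEW = 256×1/32 = 8
vl ← min(2, 8) = 2

vl = 2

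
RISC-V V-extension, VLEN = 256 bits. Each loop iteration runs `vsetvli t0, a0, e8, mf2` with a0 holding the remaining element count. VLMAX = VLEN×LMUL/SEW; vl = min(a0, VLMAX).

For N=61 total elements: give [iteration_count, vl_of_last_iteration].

VLMAX = (256 × 1/2) / 8 = 16 lanes
61 elements at 16/iter → 4 passes, remainder 13 on the last

[iterations, last_vl] = [4, 13]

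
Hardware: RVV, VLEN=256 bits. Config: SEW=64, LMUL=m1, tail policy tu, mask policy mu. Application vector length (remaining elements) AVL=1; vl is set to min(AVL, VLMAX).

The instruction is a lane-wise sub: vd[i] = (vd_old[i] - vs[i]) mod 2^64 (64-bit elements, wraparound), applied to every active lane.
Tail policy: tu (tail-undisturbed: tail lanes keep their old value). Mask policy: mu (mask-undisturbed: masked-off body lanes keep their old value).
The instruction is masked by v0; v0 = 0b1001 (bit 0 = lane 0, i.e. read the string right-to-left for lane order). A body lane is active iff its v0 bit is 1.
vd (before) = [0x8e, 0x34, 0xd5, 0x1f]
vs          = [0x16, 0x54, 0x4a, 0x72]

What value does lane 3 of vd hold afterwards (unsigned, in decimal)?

VLMAX = (256 × 1) / 64 = 4 lanes
vl = min(AVL, VLMAX) = min(1, 4) = 1
lane  0: sub(0x8e,0x16) ⇒ 0x78
lane  1: tail/keep ⇒ 0x34
lane  2: tail/keep ⇒ 0xd5
lane  3: tail/keep ⇒ 0x1f

vd[3] = 31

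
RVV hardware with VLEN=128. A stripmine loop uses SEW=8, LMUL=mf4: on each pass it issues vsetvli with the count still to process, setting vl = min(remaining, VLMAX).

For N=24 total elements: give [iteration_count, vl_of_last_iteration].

lanes per group: 128·1/4/8 = 4
iterations = ceil(24/4) = 6; final-pass vl = 4

[iterations, last_vl] = [6, 4]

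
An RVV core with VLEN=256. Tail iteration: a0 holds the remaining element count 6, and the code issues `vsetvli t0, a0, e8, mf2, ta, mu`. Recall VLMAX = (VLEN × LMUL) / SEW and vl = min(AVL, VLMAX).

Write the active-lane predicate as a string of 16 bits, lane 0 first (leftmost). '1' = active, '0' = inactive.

VLMAX = VLEN×LMUL/SEW = 256×1/2/8 = 16
vl ← min(6, 16) = 6
bits (lane 0 leftmost): 1111110000000000

predicate = 1111110000000000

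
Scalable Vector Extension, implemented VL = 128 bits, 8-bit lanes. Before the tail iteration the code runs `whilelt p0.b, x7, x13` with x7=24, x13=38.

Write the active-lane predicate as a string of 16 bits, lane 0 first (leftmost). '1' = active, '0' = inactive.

predicate = 1111111111111100

128-bit reg / 8-bit elem → 16 lanes
whilelt: lane j active iff 24+j < 38 → j < 14 → 14 active
bits (lane 0 leftmost): 1111111111111100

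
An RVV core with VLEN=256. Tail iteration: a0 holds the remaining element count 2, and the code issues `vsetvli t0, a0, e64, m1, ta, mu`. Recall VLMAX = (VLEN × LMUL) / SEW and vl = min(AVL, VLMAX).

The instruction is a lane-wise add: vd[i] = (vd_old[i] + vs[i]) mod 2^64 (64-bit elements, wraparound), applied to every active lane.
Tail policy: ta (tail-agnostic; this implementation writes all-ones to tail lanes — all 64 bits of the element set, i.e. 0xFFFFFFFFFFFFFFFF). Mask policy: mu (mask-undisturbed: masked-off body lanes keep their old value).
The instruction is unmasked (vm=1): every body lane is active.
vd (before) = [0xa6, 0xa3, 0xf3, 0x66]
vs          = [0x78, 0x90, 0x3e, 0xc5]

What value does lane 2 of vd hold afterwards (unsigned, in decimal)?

vd[2] = 18446744073709551615

lanes per group: 256·1/64 = 4
vl ← min(2, 4) = 2
lane  0: add(0xa6,0x78) ⇒ 0x11e
lane  1: add(0xa3,0x90) ⇒ 0x133
lane  2: tail/ones ⇒ 0xffffffffffffffff
lane  3: tail/ones ⇒ 0xffffffffffffffff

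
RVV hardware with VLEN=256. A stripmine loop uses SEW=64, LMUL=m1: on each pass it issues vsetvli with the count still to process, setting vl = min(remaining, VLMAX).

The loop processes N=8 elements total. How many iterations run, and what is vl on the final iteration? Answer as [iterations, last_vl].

[iterations, last_vl] = [2, 4]

VLMAX = VLEN×LMUL/SEW = 256×1/64 = 4
N=8: ⌈8/4⌉ = 2 iters; last vl = 8 − 1×4 = 4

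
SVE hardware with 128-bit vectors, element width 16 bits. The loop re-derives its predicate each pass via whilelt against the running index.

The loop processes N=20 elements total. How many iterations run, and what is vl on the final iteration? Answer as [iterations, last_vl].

[iterations, last_vl] = [3, 4]

register lanes = 128/16 = 8
20 elements at 8/iter → 3 passes, remainder 4 on the last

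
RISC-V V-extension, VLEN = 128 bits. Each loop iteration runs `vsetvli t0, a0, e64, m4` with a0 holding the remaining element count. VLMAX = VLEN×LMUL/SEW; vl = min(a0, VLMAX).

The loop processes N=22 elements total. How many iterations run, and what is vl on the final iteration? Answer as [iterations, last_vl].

VLMAX = (128 × 4) / 64 = 8 lanes
N=22: ⌈22/8⌉ = 3 iters; last vl = 22 − 2×8 = 6

[iterations, last_vl] = [3, 6]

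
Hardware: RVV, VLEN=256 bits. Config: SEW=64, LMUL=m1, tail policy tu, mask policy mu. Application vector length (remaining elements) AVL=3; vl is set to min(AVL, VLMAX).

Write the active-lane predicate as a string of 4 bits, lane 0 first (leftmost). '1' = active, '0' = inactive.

VLMAX = (256 × 1) / 64 = 4 lanes
vl = min(AVL, VLMAX) = min(3, 4) = 3
bits (lane 0 leftmost): 1110

predicate = 1110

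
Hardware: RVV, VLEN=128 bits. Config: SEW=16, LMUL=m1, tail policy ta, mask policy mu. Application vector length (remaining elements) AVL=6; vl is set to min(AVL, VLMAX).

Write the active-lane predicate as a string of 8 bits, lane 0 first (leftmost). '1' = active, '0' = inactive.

predicate = 11111100

lanes per group: 128·1/16 = 8
vl ← min(6, 8) = 6
bits (lane 0 leftmost): 11111100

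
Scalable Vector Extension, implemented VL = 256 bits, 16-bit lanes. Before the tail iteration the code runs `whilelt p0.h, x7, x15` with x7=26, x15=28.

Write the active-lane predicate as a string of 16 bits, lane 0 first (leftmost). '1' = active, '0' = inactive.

predicate = 1100000000000000

register lanes = 256/16 = 16
active while 26+j < 28, i.e. j ∈ [0,2) capped at 16 ⇒ 2
bits (lane 0 leftmost): 1100000000000000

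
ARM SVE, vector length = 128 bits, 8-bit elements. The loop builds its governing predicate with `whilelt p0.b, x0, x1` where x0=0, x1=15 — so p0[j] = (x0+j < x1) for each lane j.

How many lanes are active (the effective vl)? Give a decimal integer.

vl = 15

register lanes = 128/8 = 16
p0[j] = (0+j < 15); true for j=0..14 → 15 lanes set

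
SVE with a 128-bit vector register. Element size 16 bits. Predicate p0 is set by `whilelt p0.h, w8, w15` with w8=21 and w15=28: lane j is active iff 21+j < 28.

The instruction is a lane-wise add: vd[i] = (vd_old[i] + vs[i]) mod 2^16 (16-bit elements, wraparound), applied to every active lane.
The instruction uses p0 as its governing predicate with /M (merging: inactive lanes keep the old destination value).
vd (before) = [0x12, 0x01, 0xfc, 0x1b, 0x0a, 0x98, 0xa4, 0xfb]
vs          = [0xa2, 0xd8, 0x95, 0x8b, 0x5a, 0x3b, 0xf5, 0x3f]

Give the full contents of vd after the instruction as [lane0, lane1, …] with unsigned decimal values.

vd = [180, 217, 401, 166, 100, 211, 409, 251]

lane count: 128 div 16 = 8
p0[j] = (21+j < 28); true for j=0..6 → 7 lanes set
  i=0: add(0x12,0xa2) → 180
  i=1: add(0x01,0xd8) → 217
  i=2: add(0xfc,0x95) → 401
  i=3: add(0x1b,0x8b) → 166
  i=4: add(0x0a,0x5a) → 100
  i=5: add(0x98,0x3b) → 211
  i=6: add(0xa4,0xf5) → 409
  i=7: tail/keep → 251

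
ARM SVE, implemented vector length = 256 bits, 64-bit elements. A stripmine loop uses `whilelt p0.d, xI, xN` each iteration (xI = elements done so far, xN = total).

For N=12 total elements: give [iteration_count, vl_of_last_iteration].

[iterations, last_vl] = [3, 4]

lane count: 256 div 64 = 4
iterations = ceil(12/4) = 3; final-pass vl = 4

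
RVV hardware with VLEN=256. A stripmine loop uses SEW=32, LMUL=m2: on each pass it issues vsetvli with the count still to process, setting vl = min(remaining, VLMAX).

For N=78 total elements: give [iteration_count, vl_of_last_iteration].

[iterations, last_vl] = [5, 14]

VLMAX = VLEN×LMUL/SEW = 256×2/32 = 16
78 elements at 16/iter → 5 passes, remainder 14 on the last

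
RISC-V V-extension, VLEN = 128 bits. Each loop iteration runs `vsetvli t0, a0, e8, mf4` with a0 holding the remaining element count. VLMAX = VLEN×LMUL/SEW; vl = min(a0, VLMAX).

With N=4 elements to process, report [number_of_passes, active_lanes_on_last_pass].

[iterations, last_vl] = [1, 4]

VLMAX = (128 × 1/4) / 8 = 4 lanes
N=4: ⌈4/4⌉ = 1 iters; last vl = 4 − 0×4 = 4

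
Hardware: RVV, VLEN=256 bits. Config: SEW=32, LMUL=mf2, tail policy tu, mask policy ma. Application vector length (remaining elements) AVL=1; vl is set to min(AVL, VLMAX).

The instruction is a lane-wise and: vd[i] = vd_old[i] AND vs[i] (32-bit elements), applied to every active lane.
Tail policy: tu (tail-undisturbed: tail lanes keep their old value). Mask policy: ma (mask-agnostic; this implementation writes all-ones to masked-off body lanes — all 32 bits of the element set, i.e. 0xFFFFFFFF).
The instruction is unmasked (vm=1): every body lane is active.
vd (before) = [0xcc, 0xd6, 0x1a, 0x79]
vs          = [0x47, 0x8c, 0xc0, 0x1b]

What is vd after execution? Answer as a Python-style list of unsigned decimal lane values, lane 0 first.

lanes per group: 256·1/2/32 = 4
vl = min(AVL, VLMAX) = min(1, 4) = 1
vd[0] and(0xcc,0x47) -> 0x44
vd[1] tail/keep -> 0xd6
vd[2] tail/keep -> 0x1a
vd[3] tail/keep -> 0x79

vd = [68, 214, 26, 121]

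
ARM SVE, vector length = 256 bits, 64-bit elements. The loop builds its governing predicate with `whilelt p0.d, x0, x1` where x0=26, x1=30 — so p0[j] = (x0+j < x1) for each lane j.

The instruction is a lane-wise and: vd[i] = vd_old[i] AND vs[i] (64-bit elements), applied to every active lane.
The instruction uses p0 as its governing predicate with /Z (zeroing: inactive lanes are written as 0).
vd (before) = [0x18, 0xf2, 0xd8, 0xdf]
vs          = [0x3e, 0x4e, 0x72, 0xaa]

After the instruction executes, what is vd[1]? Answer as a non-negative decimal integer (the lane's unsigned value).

lane count: 256 div 64 = 4
p0[j] = (26+j < 30); true for j=0..3 → 4 lanes set
lane  0: and(0x18,0x3e) ⇒ 0x18
lane  1: and(0xf2,0x4e) ⇒ 0x42
lane  2: and(0xd8,0x72) ⇒ 0x50
lane  3: and(0xdf,0xaa) ⇒ 0x8a

vd[1] = 66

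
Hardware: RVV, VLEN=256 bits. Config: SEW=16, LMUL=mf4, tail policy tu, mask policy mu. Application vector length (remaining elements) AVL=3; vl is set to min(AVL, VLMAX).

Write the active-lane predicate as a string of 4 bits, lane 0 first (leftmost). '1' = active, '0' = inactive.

VLMAX = (256 × 1/4) / 16 = 4 lanes
AVL=3 ≤ VLMAX=4, so vl = 3
bits (lane 0 leftmost): 1110

predicate = 1110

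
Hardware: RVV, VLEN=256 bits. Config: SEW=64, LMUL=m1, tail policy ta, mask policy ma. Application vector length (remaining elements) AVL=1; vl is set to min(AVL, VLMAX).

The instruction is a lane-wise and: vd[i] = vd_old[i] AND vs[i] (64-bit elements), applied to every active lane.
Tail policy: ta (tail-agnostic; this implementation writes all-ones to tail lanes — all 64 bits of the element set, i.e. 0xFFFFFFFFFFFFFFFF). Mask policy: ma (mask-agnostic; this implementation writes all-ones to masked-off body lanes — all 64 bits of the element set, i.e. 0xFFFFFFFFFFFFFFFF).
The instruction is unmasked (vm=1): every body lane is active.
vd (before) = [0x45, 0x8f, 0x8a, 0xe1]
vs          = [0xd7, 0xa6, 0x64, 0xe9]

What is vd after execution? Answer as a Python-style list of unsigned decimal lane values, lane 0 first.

lanes per group: 256·1/64 = 4
vl = min(AVL, VLMAX) = min(1, 4) = 1
  i=0: and(0x45,0xd7) → 69
  i=1: tail/ones → 18446744073709551615
  i=2: tail/ones → 18446744073709551615
  i=3: tail/ones → 18446744073709551615

vd = [69, 18446744073709551615, 18446744073709551615, 18446744073709551615]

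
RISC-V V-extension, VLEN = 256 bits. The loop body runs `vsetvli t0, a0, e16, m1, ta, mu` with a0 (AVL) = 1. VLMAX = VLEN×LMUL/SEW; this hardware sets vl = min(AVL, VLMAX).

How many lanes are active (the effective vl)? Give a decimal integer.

vl = 1

lanes per group: 256·1/16 = 16
vl ← min(1, 16) = 1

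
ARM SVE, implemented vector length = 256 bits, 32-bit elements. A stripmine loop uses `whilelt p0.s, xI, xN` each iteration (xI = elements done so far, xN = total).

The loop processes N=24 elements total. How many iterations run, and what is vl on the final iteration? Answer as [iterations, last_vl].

register lanes = 256/32 = 8
N=24: ⌈24/8⌉ = 3 iters; last vl = 24 − 2×8 = 8

[iterations, last_vl] = [3, 8]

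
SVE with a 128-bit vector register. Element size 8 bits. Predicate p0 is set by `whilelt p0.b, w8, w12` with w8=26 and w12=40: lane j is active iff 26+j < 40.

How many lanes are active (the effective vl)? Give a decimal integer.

128-bit reg / 8-bit elem → 16 lanes
p0[j] = (26+j < 40); true for j=0..13 → 14 lanes set

vl = 14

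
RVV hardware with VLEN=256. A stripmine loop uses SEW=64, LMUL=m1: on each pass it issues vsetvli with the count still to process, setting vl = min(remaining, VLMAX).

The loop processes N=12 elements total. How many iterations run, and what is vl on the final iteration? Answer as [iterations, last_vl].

VLMAX = (256 × 1) / 64 = 4 lanes
12 elements at 4/iter → 3 passes, remainder 4 on the last

[iterations, last_vl] = [3, 4]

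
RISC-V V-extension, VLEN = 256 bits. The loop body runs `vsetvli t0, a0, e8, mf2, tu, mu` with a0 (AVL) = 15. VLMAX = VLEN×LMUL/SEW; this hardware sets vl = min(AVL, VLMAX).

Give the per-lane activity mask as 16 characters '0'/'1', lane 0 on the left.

predicate = 1111111111111110

VLMAX = (256 × 1/2) / 8 = 16 lanes
vl = min(AVL, VLMAX) = min(15, 16) = 15
bits (lane 0 leftmost): 1111111111111110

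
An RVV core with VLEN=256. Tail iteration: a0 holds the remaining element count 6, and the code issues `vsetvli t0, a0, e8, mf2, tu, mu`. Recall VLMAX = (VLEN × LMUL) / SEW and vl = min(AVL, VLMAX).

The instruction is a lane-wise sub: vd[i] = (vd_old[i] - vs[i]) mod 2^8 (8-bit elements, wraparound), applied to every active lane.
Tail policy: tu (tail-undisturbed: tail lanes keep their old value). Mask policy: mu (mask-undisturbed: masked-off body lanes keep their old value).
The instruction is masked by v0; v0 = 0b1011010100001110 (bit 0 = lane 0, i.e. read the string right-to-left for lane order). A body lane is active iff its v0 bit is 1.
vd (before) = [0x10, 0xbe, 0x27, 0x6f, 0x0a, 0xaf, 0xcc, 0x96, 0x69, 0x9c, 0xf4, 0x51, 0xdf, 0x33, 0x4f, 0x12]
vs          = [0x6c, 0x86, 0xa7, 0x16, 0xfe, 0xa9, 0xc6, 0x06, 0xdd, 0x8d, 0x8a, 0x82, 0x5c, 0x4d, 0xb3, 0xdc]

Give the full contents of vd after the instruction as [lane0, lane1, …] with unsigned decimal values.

VLMAX = (256 × 1/2) / 8 = 16 lanes
AVL=6 ≤ VLMAX=16, so vl = 6
vd[0] mask-off/keep -> 0x10
vd[1] sub(0xbe,0x86) -> 0x38
vd[2] sub(0x27,0xa7) -> 0x80
vd[3] sub(0x6f,0x16) -> 0x59
vd[4] mask-off/keep -> 0x0a
vd[5] mask-off/keep -> 0xaf
vd[6] tail/keep -> 0xcc
vd[7] tail/keep -> 0x96
vd[8] tail/keep -> 0x69
vd[9] tail/keep -> 0x9c
vd[10] tail/keep -> 0xf4
vd[11] tail/keep -> 0x51
vd[12] tail/keep -> 0xdf
vd[13] tail/keep -> 0x33
vd[14] tail/keep -> 0x4f
vd[15] tail/keep -> 0x12

vd = [16, 56, 128, 89, 10, 175, 204, 150, 105, 156, 244, 81, 223, 51, 79, 18]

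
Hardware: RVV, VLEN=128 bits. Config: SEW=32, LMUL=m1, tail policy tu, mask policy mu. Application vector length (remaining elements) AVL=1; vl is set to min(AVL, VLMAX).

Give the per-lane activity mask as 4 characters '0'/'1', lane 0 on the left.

predicate = 1000

lanes per group: 128·1/32 = 4
vl ← min(1, 4) = 1
bits (lane 0 leftmost): 1000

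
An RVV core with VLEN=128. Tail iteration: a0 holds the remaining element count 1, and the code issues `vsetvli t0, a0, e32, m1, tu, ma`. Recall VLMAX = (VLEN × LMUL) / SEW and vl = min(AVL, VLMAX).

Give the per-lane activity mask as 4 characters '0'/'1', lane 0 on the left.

lanes per group: 128·1/32 = 4
AVL=1 ≤ VLMAX=4, so vl = 1
bits (lane 0 leftmost): 1000

predicate = 1000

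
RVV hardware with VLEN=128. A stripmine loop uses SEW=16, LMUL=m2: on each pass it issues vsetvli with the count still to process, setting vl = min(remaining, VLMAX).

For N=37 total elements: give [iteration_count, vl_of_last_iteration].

VLMAX = VLEN×LMUL/SEW = 128×2/16 = 16
N=37: ⌈37/16⌉ = 3 iters; last vl = 37 − 2×16 = 5

[iterations, last_vl] = [3, 5]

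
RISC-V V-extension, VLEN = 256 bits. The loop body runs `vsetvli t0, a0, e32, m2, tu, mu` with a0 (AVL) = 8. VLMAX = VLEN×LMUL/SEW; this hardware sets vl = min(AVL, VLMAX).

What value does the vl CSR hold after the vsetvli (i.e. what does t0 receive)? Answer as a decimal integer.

vl = 8

lanes per group: 256·2/32 = 16
vl ← min(8, 16) = 8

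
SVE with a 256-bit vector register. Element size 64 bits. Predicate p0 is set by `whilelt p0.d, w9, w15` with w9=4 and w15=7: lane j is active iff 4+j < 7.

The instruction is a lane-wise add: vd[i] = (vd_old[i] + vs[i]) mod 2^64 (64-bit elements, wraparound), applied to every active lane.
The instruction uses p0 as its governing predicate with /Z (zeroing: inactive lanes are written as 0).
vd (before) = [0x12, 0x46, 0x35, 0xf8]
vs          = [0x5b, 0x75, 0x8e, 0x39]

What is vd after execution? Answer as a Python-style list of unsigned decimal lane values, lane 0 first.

vd = [109, 187, 195, 0]

register lanes = 256/64 = 4
p0[j] = (4+j < 7); true for j=0..2 → 3 lanes set
vd[0] add(0x12,0x5b) -> 0x6d
vd[1] add(0x46,0x75) -> 0xbb
vd[2] add(0x35,0x8e) -> 0xc3
vd[3] tail/zero -> 0x00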